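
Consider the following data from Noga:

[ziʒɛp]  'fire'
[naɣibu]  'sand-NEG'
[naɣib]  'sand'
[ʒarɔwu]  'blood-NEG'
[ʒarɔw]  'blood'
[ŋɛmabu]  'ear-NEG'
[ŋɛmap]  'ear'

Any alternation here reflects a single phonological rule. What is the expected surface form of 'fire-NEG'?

[ziʒɛbu]

The root 'ear' surfaces as [ŋɛmabu] and [ŋɛmap], with a stem-final [b] ~ [p] alternation.
The stem 'sand' ([naɣibu], [naɣib]) shows [b] unchanged in both environments, so [b] cannot be basic with [p] derived in isolation.
So /p/ is underlying, and a rule of intervocalic voicing — voiceless stops become voiced between vowels — gives [b].
The one attested form of 'fire', [ziʒɛp], shows underlying /ziʒɛp/. Applying the same rule between vowels gives [ziʒɛbu].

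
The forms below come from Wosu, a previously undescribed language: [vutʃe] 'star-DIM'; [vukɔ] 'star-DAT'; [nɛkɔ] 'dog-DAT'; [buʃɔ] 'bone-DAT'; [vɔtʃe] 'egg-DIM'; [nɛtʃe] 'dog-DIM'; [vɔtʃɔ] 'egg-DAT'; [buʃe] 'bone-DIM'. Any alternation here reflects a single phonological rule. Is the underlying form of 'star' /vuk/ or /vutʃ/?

The stem for 'star' ends in [k] in [vukɔ] but [tʃ] in [vutʃe].
Compare 'egg', with invariant [tʃ] in [vɔtʃɔ] and [vɔtʃe]: an analysis with underlying /tʃ/ and a rule producing [k] before the DAT suffix would wrongly predict alternation here too.
So /k/ is underlying, and a rule of palatalization before a front vowel — /k/ becomes palato-alveolar [tʃ] before a front vowel — gives [tʃ].

/vuk/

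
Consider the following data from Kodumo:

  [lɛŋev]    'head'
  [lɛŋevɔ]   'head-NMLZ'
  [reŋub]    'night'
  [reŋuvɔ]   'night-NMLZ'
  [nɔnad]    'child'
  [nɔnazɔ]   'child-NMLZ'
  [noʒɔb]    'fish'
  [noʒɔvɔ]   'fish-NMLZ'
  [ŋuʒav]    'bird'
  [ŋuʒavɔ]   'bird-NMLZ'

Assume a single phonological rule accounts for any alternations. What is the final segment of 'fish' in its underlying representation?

In [noʒɔb] and [noʒɔvɔ] the final segment of 'fish' alternates: [b] ~ [v].
The stem 'bird' ([ŋuʒav], [ŋuʒavɔ]) shows [v] unchanged in both environments, so [v] cannot be basic with [b] derived in isolation.
Therefore /b/ is basic and [v] is derived by intervocalic spirantization (voiced stops become fricatives between vowels).

/b/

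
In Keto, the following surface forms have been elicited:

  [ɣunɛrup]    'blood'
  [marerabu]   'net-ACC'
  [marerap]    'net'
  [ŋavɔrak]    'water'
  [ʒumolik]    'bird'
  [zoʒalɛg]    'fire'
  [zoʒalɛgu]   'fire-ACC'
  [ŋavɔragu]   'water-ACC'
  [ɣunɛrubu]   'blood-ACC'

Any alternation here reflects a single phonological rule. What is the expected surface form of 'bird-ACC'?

The stem for 'water' ends in [k] in [ŋavɔrak] but [g] in [ŋavɔragu].
But 'fire' keeps [g] in both environments ([zoʒalɛg], [zoʒalɛgu]), so there is no rule changing /g/ to [k] in isolation.
The underlying segment must be /k/; voiceless stops become voiced between vowels, yielding [g] there.
The one attested form of 'bird', [ʒumolik], shows underlying /ʒumolik/. Applying the same rule between vowels gives [ʒumoligu].

[ʒumoligu]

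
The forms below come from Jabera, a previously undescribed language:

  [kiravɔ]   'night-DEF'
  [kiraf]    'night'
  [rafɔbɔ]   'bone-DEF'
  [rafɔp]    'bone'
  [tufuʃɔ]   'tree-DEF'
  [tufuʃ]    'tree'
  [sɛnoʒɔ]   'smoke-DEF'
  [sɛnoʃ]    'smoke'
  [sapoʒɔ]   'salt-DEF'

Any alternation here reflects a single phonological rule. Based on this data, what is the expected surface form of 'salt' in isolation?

[sapoʃ]

'smoke' shows [ʒ] ~ [ʃ] at the end of the stem ([sɛnoʒɔ] vs [sɛnoʃ]).
The stem 'tree' ([tufuʃɔ], [tufuʃ]) shows [ʃ] unchanged in both environments, so [ʃ] cannot be basic with [ʒ] derived before the DEF suffix.
So /ʒ/ is underlying, and a rule of word-final obstruent devoicing — voiced obstruents become voiceless word-finally — gives [ʃ].
From [sapoʒɔ] the stem 'salt' is /sapoʒ/; word-finally this yields [sapoʃ].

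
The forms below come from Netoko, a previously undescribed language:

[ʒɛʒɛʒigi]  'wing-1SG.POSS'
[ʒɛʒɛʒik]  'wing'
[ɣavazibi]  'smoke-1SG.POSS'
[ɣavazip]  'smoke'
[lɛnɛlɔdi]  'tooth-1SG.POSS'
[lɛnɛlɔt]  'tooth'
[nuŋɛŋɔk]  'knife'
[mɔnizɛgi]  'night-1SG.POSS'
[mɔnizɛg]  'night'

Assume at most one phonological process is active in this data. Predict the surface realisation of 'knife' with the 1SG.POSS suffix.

'wing' shows [g] ~ [k] at the end of the stem ([ʒɛʒɛʒigi] vs [ʒɛʒɛʒik]).
If /g/ were underlying and a rule turned it into [k] in isolation, 'night' would also alternate; but it has [g] in both [mɔnizɛgi] and [mɔnizɛg].
The alternation reflects intervocalic voicing: voiceless stops become voiced between vowels. /k/ is underlying.
The one attested form of 'knife', [nuŋɛŋɔk], shows underlying /nuŋɛŋɔk/. Applying the same rule between vowels gives [nuŋɛŋɔgi].

[nuŋɛŋɔgi]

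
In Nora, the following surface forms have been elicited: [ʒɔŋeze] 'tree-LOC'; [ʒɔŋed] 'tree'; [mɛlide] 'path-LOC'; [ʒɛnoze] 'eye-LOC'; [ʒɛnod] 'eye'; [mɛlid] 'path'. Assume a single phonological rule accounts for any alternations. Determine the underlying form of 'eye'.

'eye' shows [d] ~ [z] at the end of the stem ([ʒɛnod] vs [ʒɛnoze]).
But 'path' keeps [d] in both environments ([mɛlid], [mɛlide]), so there is no rule changing /d/ to [z] before the LOC suffix.
So /z/ is underlying, and a rule of word-final hardening — voiced fricatives become stops word-finally — gives [d].
So 'eye' = /ʒɛnoz/.

/ʒɛnoz/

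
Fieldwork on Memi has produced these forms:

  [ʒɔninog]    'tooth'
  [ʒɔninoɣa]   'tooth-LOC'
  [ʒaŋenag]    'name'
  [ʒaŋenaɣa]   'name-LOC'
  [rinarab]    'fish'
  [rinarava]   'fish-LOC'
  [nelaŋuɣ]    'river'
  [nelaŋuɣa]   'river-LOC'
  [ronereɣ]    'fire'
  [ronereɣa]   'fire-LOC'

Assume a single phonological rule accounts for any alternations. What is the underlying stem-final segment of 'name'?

/g/

'name' shows [g] ~ [ɣ] at the end of the stem ([ʒaŋenag] vs [ʒaŋenaɣa]).
But 'fire' keeps [ɣ] in both environments ([ronereɣ], [ronereɣa]), so there is no rule changing /ɣ/ to [g] in isolation.
The alternation reflects intervocalic spirantization: voiced stops become fricatives between vowels. /g/ is underlying.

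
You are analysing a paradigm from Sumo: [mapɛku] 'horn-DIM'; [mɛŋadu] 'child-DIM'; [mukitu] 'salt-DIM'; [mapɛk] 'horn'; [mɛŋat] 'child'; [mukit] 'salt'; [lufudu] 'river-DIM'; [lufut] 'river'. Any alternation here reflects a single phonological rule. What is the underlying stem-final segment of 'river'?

The stem for 'river' ends in [t] in [lufut] but [d] in [lufudu].
The stem 'salt' ([mukit], [mukitu]) shows [t] unchanged in both environments, so [t] cannot be basic with [d] derived before the DIM suffix.
So /d/ is underlying, and a rule of word-final obstruent devoicing — voiced obstruents become voiceless word-finally — gives [t].

/d/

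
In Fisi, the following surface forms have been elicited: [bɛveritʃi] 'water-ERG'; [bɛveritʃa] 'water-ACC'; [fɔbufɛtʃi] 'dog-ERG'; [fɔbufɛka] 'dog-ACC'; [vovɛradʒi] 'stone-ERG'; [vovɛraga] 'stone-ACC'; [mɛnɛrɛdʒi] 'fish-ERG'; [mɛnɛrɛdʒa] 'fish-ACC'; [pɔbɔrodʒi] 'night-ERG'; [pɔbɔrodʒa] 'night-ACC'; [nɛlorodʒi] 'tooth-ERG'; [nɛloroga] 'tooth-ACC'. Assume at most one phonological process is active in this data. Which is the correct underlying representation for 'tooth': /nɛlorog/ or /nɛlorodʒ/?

/nɛlorog/

'tooth' shows [dʒ] ~ [g] at the end of the stem ([nɛlorodʒi] vs [nɛloroga]).
Compare 'night', with invariant [dʒ] in [pɔbɔrodʒi] and [pɔbɔrodʒa]: an analysis with underlying /dʒ/ and a rule producing [g] before the ACC suffix would wrongly predict alternation here too.
The alternation reflects palatalization before a front vowel: /k/ and /g/ become palato-alveolar [tʃ] and [dʒ] before a front vowel. /g/ is underlying.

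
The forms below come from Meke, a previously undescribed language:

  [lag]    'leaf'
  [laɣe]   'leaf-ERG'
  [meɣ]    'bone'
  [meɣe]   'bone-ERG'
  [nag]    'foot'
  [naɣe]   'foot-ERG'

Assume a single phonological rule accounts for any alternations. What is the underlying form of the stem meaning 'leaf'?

The stem for 'leaf' ends in [g] in [lag] but [ɣ] in [laɣe].
Compare 'bone', with invariant [ɣ] in [meɣ] and [meɣe]: an analysis with underlying /ɣ/ and a rule producing [g] in isolation would wrongly predict alternation here too.
The alternation reflects intervocalic spirantization: voiced stops become fricatives between vowels. /g/ is underlying.

/lag/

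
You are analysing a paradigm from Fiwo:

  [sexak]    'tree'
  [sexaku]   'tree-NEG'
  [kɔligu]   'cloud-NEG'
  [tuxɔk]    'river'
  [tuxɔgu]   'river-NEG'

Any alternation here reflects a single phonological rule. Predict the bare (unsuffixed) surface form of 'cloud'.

[kɔlik]

The stem for 'river' ends in [k] in [tuxɔk] but [g] in [tuxɔgu].
Compare 'tree', with invariant [k] in [sexak] and [sexaku]: an analysis with underlying /k/ and a rule producing [g] before the NEG suffix would wrongly predict alternation here too.
The alternation reflects word-final obstruent devoicing: voiced obstruents become voiceless word-finally. /g/ is underlying.
The one attested form of 'cloud', [kɔligu], shows underlying /kɔlig/. Applying the same rule word-finally gives [kɔlik].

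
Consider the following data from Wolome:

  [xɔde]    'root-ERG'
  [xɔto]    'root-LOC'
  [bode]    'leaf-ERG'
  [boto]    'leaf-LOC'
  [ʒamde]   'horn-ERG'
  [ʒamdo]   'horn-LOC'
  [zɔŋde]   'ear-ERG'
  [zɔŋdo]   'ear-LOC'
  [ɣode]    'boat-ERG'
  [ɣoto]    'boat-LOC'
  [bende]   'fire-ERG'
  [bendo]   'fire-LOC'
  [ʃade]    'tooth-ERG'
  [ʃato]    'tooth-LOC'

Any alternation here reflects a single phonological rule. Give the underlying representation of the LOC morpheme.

/-to/

The LOC suffix surfaces as [-do] and [-to], depending on the final segment of the stem.
By contrast the ERG suffix keeps its initial [d] throughout — that segment must be underlying.
So the underlying form is /-to/, and voiceless stops become voiced after a nasal.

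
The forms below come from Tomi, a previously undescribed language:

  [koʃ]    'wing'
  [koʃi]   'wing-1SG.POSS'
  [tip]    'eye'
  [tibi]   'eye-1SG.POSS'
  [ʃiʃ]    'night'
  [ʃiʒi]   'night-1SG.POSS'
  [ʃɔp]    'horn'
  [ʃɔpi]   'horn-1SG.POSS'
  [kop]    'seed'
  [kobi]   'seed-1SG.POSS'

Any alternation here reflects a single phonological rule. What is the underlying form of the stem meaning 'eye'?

The root 'eye' surfaces as [tip] and [tibi], with a stem-final [p] ~ [b] alternation.
Compare 'horn', with invariant [p] in [ʃɔp] and [ʃɔpi]: an analysis with underlying /p/ and a rule producing [b] before the 1SG.POSS suffix would wrongly predict alternation here too.
The underlying segment must be /b/; voiced obstruents become voiceless word-finally, yielding [p] there.
So 'eye' = /tib/.

/tib/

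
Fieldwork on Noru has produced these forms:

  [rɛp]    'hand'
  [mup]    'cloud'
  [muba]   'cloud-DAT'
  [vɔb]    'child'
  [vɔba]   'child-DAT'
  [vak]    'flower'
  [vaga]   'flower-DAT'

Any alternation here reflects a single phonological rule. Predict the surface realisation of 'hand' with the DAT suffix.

[rɛba]

'cloud' shows [p] ~ [b] at the end of the stem ([mup] vs [muba]).
But 'child' keeps [b] in both environments ([vɔb], [vɔba]), so there is no rule changing /b/ to [p] in isolation.
The underlying segment must be /p/; voiceless stops become voiced between vowels, yielding [b] there.
The one attested form of 'hand', [rɛp], shows underlying /rɛp/. Applying the same rule between vowels gives [rɛba].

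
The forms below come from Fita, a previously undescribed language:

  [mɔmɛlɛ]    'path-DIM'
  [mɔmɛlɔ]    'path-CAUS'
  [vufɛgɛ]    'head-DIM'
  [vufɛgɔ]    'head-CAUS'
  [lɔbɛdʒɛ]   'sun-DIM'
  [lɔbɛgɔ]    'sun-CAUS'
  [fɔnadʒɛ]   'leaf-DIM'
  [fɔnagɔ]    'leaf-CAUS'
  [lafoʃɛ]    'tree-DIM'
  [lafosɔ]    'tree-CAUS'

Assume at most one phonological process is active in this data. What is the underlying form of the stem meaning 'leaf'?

/fɔnadʒ/

The stem for 'leaf' ends in [dʒ] in [fɔnadʒɛ] but [g] in [fɔnagɔ].
The stem 'head' ([vufɛgɛ], [vufɛgɔ]) shows [g] unchanged in both environments, so [g] cannot be basic with [dʒ] derived before the DIM suffix.
The underlying segment must be /dʒ/; palato-alveolar /dʒ/ and /ʃ/ become [g] and [s] when no front vowel follows, yielding [g] there.
So 'leaf' = /fɔnadʒ/.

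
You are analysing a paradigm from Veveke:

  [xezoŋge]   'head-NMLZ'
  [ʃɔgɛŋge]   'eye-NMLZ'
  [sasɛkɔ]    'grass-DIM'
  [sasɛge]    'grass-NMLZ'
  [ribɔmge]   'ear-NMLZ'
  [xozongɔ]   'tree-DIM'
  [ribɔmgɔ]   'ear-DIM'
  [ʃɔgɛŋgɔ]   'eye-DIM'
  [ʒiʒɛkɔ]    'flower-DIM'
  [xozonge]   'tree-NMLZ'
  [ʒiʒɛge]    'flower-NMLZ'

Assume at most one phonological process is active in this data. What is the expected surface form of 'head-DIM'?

[xezoŋgɔ]

The DIM suffix surfaces as [-gɔ] and [-kɔ], depending on the final segment of the stem.
By contrast the NMLZ suffix keeps its initial [g] throughout — that segment must be underlying.
The DIM suffix is therefore /-kɔ/ underlyingly, with post-nasal voicing: voiceless stops become voiced after a nasal.
After 'head', which ends in a nasal, the suffix surfaces as [-gɔ], giving [xezoŋgɔ].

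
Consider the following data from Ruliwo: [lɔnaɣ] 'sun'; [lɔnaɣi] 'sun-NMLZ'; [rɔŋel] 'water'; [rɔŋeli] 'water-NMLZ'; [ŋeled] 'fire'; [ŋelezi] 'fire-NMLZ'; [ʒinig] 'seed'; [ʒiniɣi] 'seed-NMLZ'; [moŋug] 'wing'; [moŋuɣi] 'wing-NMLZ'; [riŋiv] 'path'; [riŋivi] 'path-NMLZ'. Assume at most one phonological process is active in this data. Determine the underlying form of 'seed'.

In [ʒinig] and [ʒiniɣi] the final segment of 'seed' alternates: [g] ~ [ɣ].
If /ɣ/ were underlying and a rule turned it into [g] in isolation, 'sun' would also alternate; but it has [ɣ] in both [lɔnaɣ] and [lɔnaɣi].
The underlying segment must be /g/; voiced stops become fricatives between vowels, yielding [ɣ] there.

/ʒinig/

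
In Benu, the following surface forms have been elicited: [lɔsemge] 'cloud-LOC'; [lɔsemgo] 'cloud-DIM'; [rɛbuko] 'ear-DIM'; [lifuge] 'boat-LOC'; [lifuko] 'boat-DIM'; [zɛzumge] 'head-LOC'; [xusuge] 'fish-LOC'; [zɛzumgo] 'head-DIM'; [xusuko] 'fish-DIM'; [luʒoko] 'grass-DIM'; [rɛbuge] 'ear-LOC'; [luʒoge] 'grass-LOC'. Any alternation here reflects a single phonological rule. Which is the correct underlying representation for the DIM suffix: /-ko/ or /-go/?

The DIM morpheme has two allomorphs, [-go] and [-ko].
By contrast the LOC suffix keeps its initial [g] throughout — that segment must be underlying.
The DIM suffix is therefore /-ko/ underlyingly, with post-nasal voicing: voiceless stops become voiced after a nasal.

/-ko/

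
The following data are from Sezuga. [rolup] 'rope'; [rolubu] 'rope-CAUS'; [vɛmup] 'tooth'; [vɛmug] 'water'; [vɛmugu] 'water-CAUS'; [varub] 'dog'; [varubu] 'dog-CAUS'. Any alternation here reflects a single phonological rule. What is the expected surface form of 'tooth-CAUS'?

[vɛmubu]

The root 'rope' surfaces as [rolup] and [rolubu], with a stem-final [p] ~ [b] alternation.
Compare 'dog', with invariant [b] in [varub] and [varubu]: an analysis with underlying /b/ and a rule producing [p] in isolation would wrongly predict alternation here too.
So /p/ is underlying, and a rule of intervocalic voicing — voiceless stops become voiced between vowels — gives [b].
The one attested form of 'tooth', [vɛmup], shows underlying /vɛmup/. Applying the same rule between vowels gives [vɛmubu].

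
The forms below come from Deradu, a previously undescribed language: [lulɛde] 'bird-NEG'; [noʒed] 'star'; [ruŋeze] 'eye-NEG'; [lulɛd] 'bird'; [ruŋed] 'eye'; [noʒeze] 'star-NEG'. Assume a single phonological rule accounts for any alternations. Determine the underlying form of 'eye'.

In [ruŋed] and [ruŋeze] the final segment of 'eye' alternates: [d] ~ [z].
But 'bird' keeps [d] in both environments ([lulɛd], [lulɛde]), so there is no rule changing /d/ to [z] before the NEG suffix.
The alternation reflects word-final hardening: voiced fricatives become stops word-finally. /z/ is underlying.
So 'eye' = /ruŋez/.

/ruŋez/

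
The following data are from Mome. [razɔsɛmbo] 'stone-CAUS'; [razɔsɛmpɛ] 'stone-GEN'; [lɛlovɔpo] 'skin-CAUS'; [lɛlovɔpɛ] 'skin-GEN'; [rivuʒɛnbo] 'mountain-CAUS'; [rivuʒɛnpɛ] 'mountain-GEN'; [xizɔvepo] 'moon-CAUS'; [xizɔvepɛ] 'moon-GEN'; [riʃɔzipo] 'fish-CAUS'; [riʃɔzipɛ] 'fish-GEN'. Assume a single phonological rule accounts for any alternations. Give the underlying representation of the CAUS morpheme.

/-bo/

The CAUS morpheme has two allomorphs, [-bo] and [-po].
By contrast the GEN suffix keeps its initial [p] throughout — that segment must be underlying.
So the underlying form is /-bo/, and voiced stops become voiceless after a vowel.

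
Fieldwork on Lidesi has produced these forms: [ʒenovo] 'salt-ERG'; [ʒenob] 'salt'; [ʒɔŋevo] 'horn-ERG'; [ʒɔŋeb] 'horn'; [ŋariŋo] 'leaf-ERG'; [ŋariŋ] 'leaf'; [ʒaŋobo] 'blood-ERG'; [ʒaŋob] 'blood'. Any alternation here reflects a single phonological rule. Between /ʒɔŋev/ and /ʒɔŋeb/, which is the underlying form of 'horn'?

/ʒɔŋev/

The stem for 'horn' ends in [v] in [ʒɔŋevo] but [b] in [ʒɔŋeb].
If /b/ were underlying and a rule turned it into [v] before the ERG suffix, 'blood' would also alternate; but it has [b] in both [ʒaŋobo] and [ʒaŋob].
So /v/ is underlying, and a rule of word-final hardening — voiced fricatives become stops word-finally — gives [b].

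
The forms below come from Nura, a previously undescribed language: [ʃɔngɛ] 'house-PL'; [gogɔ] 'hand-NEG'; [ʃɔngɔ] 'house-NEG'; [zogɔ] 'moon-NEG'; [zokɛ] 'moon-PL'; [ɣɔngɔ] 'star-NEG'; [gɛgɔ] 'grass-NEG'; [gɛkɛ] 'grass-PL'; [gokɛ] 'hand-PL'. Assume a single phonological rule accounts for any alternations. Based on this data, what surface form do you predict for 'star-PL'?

[ɣɔngɛ]

The PL suffix surfaces as [-gɛ] and [-kɛ], depending on the final segment of the stem.
The NEG suffix, which begins with [g], is invariant after every stem; so [g] is not altered by any rule here.
The PL suffix is therefore /-kɛ/ underlyingly, with post-nasal voicing: voiceless stops become voiced after a nasal.
After 'star', which ends in a nasal, the suffix surfaces as [-gɛ], giving [ɣɔngɛ].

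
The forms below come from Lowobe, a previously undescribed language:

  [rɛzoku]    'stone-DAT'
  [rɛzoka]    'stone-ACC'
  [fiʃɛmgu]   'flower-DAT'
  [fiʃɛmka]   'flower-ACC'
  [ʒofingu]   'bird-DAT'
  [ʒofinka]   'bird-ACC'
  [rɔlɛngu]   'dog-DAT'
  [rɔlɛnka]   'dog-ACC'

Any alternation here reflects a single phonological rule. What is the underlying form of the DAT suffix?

The DAT morpheme has two allomorphs, [-gu] and [-ku].
By contrast the ACC suffix keeps its initial [k] throughout — that segment must be underlying.
So the underlying form is /-gu/, and voiced stops become voiceless after a vowel.

/-gu/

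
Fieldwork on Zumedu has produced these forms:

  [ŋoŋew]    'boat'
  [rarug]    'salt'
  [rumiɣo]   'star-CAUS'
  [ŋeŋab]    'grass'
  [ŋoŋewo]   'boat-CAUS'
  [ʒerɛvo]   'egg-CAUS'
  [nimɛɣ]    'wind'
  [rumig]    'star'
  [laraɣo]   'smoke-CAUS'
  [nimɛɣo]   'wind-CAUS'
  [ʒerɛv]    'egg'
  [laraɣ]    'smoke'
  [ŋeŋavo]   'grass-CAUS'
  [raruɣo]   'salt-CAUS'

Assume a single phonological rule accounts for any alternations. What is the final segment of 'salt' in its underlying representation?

The stem for 'salt' ends in [g] in [rarug] but [ɣ] in [raruɣo].
If /ɣ/ were underlying and a rule turned it into [g] in isolation, 'smoke' would also alternate; but it has [ɣ] in both [laraɣ] and [laraɣo].
The alternation reflects intervocalic spirantization: voiced stops become fricatives between vowels. /g/ is underlying.

/g/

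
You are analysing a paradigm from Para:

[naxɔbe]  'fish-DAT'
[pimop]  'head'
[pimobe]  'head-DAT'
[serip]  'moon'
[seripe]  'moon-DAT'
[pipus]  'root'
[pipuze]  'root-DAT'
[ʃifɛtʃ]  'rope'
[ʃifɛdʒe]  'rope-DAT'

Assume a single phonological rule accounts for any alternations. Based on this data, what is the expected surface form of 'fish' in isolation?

[naxɔp]

'head' shows [p] ~ [b] at the end of the stem ([pimop] vs [pimobe]).
If /p/ were underlying and a rule turned it into [b] before the DAT suffix, 'moon' would also alternate; but it has [p] in both [serip] and [seripe].
The underlying segment must be /b/; voiced obstruents become voiceless word-finally, yielding [p] there.
From [naxɔbe] the stem 'fish' is /naxɔb/; word-finally this yields [naxɔp].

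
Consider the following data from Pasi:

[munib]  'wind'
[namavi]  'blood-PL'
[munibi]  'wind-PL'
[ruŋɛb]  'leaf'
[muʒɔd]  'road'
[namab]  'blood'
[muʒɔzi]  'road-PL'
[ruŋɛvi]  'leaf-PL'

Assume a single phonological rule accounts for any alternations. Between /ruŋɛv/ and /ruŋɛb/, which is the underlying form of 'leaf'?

/ruŋɛv/

In [ruŋɛvi] and [ruŋɛb] the final segment of 'leaf' alternates: [v] ~ [b].
The stem 'wind' ([munibi], [munib]) shows [b] unchanged in both environments, so [b] cannot be basic with [v] derived before the PL suffix.
The underlying segment must be /v/; voiced fricatives become stops word-finally, yielding [b] there.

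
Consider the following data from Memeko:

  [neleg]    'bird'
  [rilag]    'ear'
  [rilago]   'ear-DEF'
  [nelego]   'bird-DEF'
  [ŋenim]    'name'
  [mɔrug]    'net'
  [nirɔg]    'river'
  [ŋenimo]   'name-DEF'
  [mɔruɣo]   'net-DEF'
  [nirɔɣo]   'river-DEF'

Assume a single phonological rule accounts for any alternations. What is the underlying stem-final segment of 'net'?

/ɣ/

'net' shows [g] ~ [ɣ] at the end of the stem ([mɔrug] vs [mɔruɣo]).
If /g/ were underlying and a rule turned it into [ɣ] before the DEF suffix, 'ear' would also alternate; but it has [g] in both [rilag] and [rilago].
So /ɣ/ is underlying, and a rule of word-final hardening — voiced fricatives become stops word-finally — gives [g].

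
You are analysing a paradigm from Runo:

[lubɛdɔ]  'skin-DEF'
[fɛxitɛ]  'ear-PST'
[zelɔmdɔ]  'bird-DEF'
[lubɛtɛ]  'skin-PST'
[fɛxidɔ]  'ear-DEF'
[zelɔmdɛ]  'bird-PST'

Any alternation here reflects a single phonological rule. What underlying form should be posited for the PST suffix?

/-tɛ/

The PST morpheme has two allomorphs, [-dɛ] and [-tɛ].
The DEF suffix, which begins with [d], is invariant after every stem; so [d] is not altered by any rule here.
The PST suffix is therefore /-tɛ/ underlyingly, with post-nasal voicing: voiceless stops become voiced after a nasal.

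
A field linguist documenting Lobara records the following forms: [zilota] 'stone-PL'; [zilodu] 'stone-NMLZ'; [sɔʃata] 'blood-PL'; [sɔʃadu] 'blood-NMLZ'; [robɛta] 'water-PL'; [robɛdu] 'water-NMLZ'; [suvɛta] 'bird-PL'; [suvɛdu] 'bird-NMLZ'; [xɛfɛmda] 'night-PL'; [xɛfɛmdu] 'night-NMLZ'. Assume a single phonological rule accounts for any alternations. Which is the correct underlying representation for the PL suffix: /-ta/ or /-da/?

The PL suffix surfaces as [-da] and [-ta], depending on the final segment of the stem.
The NMLZ suffix, which begins with [d], is invariant after every stem; so [d] is not altered by any rule here.
So the underlying form is /-ta/, and voiceless stops become voiced after a nasal.

/-ta/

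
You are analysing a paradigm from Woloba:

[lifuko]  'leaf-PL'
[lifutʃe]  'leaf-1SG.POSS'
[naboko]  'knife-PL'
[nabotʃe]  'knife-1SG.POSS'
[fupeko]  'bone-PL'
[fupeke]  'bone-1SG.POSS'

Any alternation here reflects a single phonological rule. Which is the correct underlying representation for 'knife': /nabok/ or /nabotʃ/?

/nabotʃ/

In [naboko] and [nabotʃe] the final segment of 'knife' alternates: [k] ~ [tʃ].
Compare 'bone', with invariant [k] in [fupeko] and [fupeke]: an analysis with underlying /k/ and a rule producing [tʃ] before the 1SG.POSS suffix would wrongly predict alternation here too.
The alternation reflects depalatalization: palato-alveolar /tʃ/ becomes [k] when no front vowel follows. /tʃ/ is underlying.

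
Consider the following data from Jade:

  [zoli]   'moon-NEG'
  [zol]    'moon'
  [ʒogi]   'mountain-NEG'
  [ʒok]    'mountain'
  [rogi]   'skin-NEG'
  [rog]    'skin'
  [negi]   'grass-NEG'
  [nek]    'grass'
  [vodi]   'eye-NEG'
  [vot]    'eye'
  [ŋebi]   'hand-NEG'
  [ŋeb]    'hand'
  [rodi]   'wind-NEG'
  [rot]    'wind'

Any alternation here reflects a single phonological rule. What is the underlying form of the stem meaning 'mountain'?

/ʒok/

In [ʒogi] and [ʒok] the final segment of 'mountain' alternates: [g] ~ [k].
The stem 'skin' ([rogi], [rog]) shows [g] unchanged in both environments, so [g] cannot be basic with [k] derived in isolation.
The underlying segment must be /k/; voiceless stops become voiced between vowels, yielding [g] there.
So 'mountain' = /ʒok/.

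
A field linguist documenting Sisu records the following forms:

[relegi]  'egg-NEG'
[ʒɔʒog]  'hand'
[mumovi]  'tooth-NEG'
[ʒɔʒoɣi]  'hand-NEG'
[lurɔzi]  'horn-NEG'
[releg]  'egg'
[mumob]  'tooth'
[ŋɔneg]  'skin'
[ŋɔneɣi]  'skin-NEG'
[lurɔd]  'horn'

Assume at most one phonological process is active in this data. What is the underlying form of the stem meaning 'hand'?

/ʒɔʒoɣ/

The root 'hand' surfaces as [ʒɔʒoɣi] and [ʒɔʒog], with a stem-final [ɣ] ~ [g] alternation.
The stem 'egg' ([relegi], [releg]) shows [g] unchanged in both environments, so [g] cannot be basic with [ɣ] derived before the NEG suffix.
Therefore /ɣ/ is basic and [g] is derived by word-final hardening (voiced fricatives become stops word-finally).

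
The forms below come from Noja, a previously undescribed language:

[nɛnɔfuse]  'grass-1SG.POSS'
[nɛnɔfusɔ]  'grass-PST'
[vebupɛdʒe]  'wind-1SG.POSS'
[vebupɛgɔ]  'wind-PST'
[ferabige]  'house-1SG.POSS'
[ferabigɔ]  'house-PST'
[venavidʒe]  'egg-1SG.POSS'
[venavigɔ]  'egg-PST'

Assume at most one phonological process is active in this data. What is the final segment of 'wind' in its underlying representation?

'wind' shows [dʒ] ~ [g] at the end of the stem ([vebupɛdʒe] vs [vebupɛgɔ]).
But 'house' keeps [g] in both environments ([ferabige], [ferabigɔ]), so there is no rule changing /g/ to [dʒ] before the 1SG.POSS suffix.
The underlying segment must be /dʒ/; palato-alveolar /dʒ/ becomes [g] when no front vowel follows, yielding [g] there.

/dʒ/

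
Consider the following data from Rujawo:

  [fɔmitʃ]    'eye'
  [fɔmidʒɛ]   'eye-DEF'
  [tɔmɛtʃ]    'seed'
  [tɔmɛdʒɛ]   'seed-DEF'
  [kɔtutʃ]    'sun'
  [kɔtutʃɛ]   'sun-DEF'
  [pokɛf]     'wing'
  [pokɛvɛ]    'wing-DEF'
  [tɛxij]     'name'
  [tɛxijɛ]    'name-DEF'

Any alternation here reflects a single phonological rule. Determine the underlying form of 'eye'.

/fɔmidʒ/

The root 'eye' surfaces as [fɔmitʃ] and [fɔmidʒɛ], with a stem-final [tʃ] ~ [dʒ] alternation.
But 'sun' keeps [tʃ] in both environments ([kɔtutʃ], [kɔtutʃɛ]), so there is no rule changing /tʃ/ to [dʒ] before the DEF suffix.
The alternation reflects word-final obstruent devoicing: voiced obstruents become voiceless word-finally. /dʒ/ is underlying.
Hence 'eye' is /fɔmidʒ/ underlyingly.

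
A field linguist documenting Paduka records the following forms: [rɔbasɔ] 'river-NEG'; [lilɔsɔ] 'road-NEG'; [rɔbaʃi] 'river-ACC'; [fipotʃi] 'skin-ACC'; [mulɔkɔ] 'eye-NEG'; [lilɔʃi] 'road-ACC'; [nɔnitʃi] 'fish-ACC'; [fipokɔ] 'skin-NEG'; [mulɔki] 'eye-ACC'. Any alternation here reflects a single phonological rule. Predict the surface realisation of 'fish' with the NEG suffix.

[nɔnikɔ]

The stem for 'skin' ends in [tʃ] in [fipotʃi] but [k] in [fipokɔ].
Compare 'eye', with invariant [k] in [mulɔki] and [mulɔkɔ]: an analysis with underlying /k/ and a rule producing [tʃ] before the ACC suffix would wrongly predict alternation here too.
Therefore /tʃ/ is basic and [k] is derived by depalatalization (palato-alveolar /tʃ/ and /ʃ/ become [k] and [s] when no front vowel follows).
From [nɔnitʃi] the stem 'fish' is /nɔnitʃ/; when no front vowel follows this yields [nɔnikɔ].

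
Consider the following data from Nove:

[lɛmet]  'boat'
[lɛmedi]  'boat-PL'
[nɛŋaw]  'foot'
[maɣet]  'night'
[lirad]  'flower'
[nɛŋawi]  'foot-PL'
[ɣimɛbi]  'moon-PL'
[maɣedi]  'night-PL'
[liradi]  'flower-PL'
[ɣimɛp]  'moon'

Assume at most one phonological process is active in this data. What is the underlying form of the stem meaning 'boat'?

'boat' shows [d] ~ [t] at the end of the stem ([lɛmedi] vs [lɛmet]).
If /d/ were underlying and a rule turned it into [t] in isolation, 'flower' would also alternate; but it has [d] in both [liradi] and [lirad].
The underlying segment must be /t/; voiceless stops become voiced between vowels, yielding [d] there.
So 'boat' = /lɛmet/.

/lɛmet/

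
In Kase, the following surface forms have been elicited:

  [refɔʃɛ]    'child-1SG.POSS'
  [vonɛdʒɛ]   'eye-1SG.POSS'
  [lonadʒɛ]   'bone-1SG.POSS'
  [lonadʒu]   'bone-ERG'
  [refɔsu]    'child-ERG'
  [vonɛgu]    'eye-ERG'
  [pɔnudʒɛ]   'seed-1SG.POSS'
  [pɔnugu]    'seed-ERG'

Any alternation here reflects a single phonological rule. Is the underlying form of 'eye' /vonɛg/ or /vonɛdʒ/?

/vonɛg/

The root 'eye' surfaces as [vonɛdʒɛ] and [vonɛgu], with a stem-final [dʒ] ~ [g] alternation.
The stem 'bone' ([lonadʒɛ], [lonadʒu]) shows [dʒ] unchanged in both environments, so [dʒ] cannot be basic with [g] derived before the ERG suffix.
The alternation reflects palatalization before a front vowel: /g/ and /s/ become palato-alveolar [dʒ] and [ʃ] before a front vowel. /g/ is underlying.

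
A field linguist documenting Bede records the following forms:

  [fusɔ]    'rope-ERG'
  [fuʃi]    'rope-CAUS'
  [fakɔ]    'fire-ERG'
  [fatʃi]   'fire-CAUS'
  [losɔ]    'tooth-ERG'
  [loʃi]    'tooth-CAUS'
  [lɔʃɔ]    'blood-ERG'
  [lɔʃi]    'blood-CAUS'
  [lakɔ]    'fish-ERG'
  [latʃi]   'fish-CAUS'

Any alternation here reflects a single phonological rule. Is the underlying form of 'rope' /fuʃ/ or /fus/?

The root 'rope' surfaces as [fusɔ] and [fuʃi], with a stem-final [s] ~ [ʃ] alternation.
If /ʃ/ were underlying and a rule turned it into [s] before the ERG suffix, 'blood' would also alternate; but it has [ʃ] in both [lɔʃɔ] and [lɔʃi].
The underlying segment must be /s/; /k/ and /s/ become palato-alveolar [tʃ] and [ʃ] before a front vowel, yielding [ʃ] there.

/fus/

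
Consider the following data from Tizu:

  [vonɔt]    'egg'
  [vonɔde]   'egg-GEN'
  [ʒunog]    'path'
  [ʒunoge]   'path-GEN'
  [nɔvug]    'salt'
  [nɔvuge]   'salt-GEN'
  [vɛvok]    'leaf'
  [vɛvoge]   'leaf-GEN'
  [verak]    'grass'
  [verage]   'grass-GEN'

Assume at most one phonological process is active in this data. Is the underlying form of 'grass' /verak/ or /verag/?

/verak/

'grass' shows [k] ~ [g] at the end of the stem ([verak] vs [verage]).
If /g/ were underlying and a rule turned it into [k] in isolation, 'path' would also alternate; but it has [g] in both [ʒunog] and [ʒunoge].
The underlying segment must be /k/; voiceless stops become voiced between vowels, yielding [g] there.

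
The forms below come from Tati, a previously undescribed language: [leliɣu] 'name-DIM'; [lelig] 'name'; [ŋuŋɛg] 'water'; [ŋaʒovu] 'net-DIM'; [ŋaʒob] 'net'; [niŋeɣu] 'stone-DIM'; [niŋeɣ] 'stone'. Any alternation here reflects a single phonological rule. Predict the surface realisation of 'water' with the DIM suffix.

[ŋuŋɛɣu]

The root 'name' surfaces as [leliɣu] and [lelig], with a stem-final [ɣ] ~ [g] alternation.
If /ɣ/ were underlying and a rule turned it into [g] in isolation, 'stone' would also alternate; but it has [ɣ] in both [niŋeɣu] and [niŋeɣ].
So /g/ is underlying, and a rule of intervocalic spirantization — voiced stops become fricatives between vowels — gives [ɣ].
The one attested form of 'water', [ŋuŋɛg], shows underlying /ŋuŋɛg/. Applying the same rule between vowels gives [ŋuŋɛɣu].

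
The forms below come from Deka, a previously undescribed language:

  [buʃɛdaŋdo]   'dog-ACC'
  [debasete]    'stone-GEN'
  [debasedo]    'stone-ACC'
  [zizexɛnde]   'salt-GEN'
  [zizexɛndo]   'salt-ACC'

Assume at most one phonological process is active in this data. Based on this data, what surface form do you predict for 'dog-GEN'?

The GEN suffix surfaces as [-de] and [-te], depending on the final segment of the stem.
The ACC suffix, which begins with [d], is invariant after every stem; so [d] is not altered by any rule here.
So the underlying form is /-te/, and voiceless stops become voiced after a nasal.
After 'dog', which ends in a nasal, the suffix surfaces as [-de], giving [buʃɛdaŋde].

[buʃɛdaŋde]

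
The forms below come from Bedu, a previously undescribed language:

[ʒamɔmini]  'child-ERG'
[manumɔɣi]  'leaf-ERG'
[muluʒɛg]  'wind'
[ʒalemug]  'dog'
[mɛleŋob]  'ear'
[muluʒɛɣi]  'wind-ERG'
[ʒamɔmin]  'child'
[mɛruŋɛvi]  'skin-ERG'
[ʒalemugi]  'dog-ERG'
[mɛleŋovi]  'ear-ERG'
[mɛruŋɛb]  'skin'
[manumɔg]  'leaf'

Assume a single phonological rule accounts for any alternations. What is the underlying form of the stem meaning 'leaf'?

/manumɔɣ/

The root 'leaf' surfaces as [manumɔg] and [manumɔɣi], with a stem-final [g] ~ [ɣ] alternation.
The stem 'dog' ([ʒalemug], [ʒalemugi]) shows [g] unchanged in both environments, so [g] cannot be basic with [ɣ] derived before the ERG suffix.
So /ɣ/ is underlying, and a rule of word-final hardening — voiced fricatives become stops word-finally — gives [g].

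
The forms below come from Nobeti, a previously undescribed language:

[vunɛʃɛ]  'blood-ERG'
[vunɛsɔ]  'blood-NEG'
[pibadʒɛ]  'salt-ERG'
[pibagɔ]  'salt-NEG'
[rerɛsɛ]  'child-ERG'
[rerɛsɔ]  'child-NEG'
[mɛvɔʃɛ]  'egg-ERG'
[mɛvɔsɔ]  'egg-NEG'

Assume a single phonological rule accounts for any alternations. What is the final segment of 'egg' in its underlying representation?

/ʃ/

In [mɛvɔʃɛ] and [mɛvɔsɔ] the final segment of 'egg' alternates: [ʃ] ~ [s].
Compare 'child', with invariant [s] in [rerɛsɛ] and [rerɛsɔ]: an analysis with underlying /s/ and a rule producing [ʃ] before the ERG suffix would wrongly predict alternation here too.
The alternation reflects depalatalization: palato-alveolar /dʒ/ and /ʃ/ become [g] and [s] when no front vowel follows. /ʃ/ is underlying.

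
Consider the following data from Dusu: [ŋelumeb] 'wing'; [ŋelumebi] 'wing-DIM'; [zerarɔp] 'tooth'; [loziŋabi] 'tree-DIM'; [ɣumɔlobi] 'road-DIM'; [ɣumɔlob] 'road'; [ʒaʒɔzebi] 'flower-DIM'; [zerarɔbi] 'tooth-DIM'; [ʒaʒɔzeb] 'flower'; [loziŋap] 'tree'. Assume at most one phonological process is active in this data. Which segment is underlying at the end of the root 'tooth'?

In [zerarɔp] and [zerarɔbi] the final segment of 'tooth' alternates: [p] ~ [b].
The stem 'wing' ([ŋelumeb], [ŋelumebi]) shows [b] unchanged in both environments, so [b] cannot be basic with [p] derived in isolation.
The alternation reflects intervocalic voicing: voiceless stops become voiced between vowels. /p/ is underlying.

/p/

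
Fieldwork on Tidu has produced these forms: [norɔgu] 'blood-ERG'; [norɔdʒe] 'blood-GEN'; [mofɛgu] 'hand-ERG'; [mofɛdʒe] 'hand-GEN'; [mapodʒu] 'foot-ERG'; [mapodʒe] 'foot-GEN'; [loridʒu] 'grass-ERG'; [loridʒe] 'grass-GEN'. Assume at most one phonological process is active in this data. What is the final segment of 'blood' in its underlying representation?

In [norɔgu] and [norɔdʒe] the final segment of 'blood' alternates: [g] ~ [dʒ].
But 'grass' keeps [dʒ] in both environments ([loridʒu], [loridʒe]), so there is no rule changing /dʒ/ to [g] before the ERG suffix.
So /g/ is underlying, and a rule of palatalization before a front vowel — /g/ becomes palato-alveolar [dʒ] before a front vowel — gives [dʒ].

/g/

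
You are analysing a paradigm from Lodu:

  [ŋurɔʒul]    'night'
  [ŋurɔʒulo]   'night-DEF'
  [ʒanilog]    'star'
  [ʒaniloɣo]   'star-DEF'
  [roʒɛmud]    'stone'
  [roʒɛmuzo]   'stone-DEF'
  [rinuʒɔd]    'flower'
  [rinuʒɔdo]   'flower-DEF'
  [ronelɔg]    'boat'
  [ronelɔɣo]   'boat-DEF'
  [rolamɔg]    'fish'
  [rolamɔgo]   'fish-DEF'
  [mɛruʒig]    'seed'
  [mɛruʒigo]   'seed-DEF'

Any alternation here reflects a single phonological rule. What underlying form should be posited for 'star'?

The stem for 'star' ends in [g] in [ʒanilog] but [ɣ] in [ʒaniloɣo].
Compare 'fish', with invariant [g] in [rolamɔg] and [rolamɔgo]: an analysis with underlying /g/ and a rule producing [ɣ] before the DEF suffix would wrongly predict alternation here too.
The alternation reflects word-final hardening: voiced fricatives become stops word-finally. /ɣ/ is underlying.
So 'star' = /ʒaniloɣ/.

/ʒaniloɣ/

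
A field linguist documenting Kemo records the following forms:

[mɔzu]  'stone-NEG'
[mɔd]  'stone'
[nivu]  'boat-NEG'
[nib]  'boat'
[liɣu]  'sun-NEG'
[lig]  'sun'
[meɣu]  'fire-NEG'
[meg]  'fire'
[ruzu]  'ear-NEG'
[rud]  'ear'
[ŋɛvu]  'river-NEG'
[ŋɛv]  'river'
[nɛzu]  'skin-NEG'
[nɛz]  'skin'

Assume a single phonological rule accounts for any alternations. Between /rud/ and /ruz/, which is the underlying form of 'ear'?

/rud/

'ear' shows [z] ~ [d] at the end of the stem ([ruzu] vs [rud]).
Compare 'skin', with invariant [z] in [nɛzu] and [nɛz]: an analysis with underlying /z/ and a rule producing [d] in isolation would wrongly predict alternation here too.
So /d/ is underlying, and a rule of intervocalic spirantization — voiced stops become fricatives between vowels — gives [z].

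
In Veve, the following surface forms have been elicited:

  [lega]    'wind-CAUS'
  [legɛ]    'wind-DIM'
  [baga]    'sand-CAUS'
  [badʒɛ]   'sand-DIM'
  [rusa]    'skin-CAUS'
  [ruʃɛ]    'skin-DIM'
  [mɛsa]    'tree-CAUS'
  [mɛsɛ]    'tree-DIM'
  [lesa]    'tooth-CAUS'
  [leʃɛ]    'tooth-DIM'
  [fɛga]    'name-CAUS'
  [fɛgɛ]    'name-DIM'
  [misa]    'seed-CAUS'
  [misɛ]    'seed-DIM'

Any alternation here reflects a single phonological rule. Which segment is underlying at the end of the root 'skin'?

/ʃ/

The root 'skin' surfaces as [rusa] and [ruʃɛ], with a stem-final [s] ~ [ʃ] alternation.
But 'tree' keeps [s] in both environments ([mɛsa], [mɛsɛ]), so there is no rule changing /s/ to [ʃ] before the DIM suffix.
Therefore /ʃ/ is basic and [s] is derived by depalatalization (palato-alveolar /dʒ/ and /ʃ/ become [g] and [s] when no front vowel follows).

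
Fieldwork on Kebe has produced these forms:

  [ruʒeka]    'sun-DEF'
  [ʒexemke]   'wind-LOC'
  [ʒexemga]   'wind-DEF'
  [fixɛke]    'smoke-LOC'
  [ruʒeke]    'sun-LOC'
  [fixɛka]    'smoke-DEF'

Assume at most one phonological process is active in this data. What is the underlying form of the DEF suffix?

/-ga/

The DEF suffix surfaces as [-ga] and [-ka], depending on the final segment of the stem.
By contrast the LOC suffix keeps its initial [k] throughout — that segment must be underlying.
The DEF suffix is therefore /-ga/ underlyingly, with post-vocalic devoicing: voiced stops become voiceless after a vowel.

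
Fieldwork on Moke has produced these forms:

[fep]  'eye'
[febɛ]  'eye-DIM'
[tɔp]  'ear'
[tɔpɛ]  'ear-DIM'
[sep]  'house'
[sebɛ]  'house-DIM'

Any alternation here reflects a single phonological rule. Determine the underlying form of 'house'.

'house' shows [p] ~ [b] at the end of the stem ([sep] vs [sebɛ]).
Compare 'ear', with invariant [p] in [tɔp] and [tɔpɛ]: an analysis with underlying /p/ and a rule producing [b] before the DIM suffix would wrongly predict alternation here too.
The underlying segment must be /b/; voiced obstruents become voiceless word-finally, yielding [p] there.
So 'house' = /seb/.

/seb/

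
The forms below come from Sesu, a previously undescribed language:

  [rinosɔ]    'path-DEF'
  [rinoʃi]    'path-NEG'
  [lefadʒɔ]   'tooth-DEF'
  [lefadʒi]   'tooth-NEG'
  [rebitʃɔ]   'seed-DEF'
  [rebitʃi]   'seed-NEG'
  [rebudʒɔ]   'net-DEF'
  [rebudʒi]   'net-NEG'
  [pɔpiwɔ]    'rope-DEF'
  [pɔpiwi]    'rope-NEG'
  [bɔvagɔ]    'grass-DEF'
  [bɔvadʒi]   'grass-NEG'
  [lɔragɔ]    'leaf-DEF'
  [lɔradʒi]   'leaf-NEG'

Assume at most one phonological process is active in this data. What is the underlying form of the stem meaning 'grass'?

'grass' shows [g] ~ [dʒ] at the end of the stem ([bɔvagɔ] vs [bɔvadʒi]).
But 'tooth' keeps [dʒ] in both environments ([lefadʒɔ], [lefadʒi]), so there is no rule changing /dʒ/ to [g] before the DEF suffix.
The underlying segment must be /g/; /g/ and /s/ become palato-alveolar [dʒ] and [ʃ] before a front vowel, yielding [dʒ] there.
The underlying form of 'grass' is therefore /bɔvag/.

/bɔvag/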